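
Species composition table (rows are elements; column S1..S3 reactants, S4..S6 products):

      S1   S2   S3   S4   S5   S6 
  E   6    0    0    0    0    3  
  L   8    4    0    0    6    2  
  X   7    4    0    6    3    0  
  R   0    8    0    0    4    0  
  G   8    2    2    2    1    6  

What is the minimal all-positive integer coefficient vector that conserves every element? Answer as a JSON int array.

E: 2·6+1·0+6·0 = 12 | 2·0+2·0+4·3 = 12
L: 2·8+1·4+6·0 = 20 | 2·0+2·6+4·2 = 20
X: 2·7+1·4+6·0 = 18 | 2·6+2·3+4·0 = 18
R: 2·0+1·8+6·0 = 8 | 2·0+2·4+4·0 = 8
G: 2·8+1·2+6·2 = 30 | 2·2+2·1+4·6 = 30
gcd(2,1,6,2,2,4) = 1

Coefficients: [2, 1, 6, 2, 2, 4]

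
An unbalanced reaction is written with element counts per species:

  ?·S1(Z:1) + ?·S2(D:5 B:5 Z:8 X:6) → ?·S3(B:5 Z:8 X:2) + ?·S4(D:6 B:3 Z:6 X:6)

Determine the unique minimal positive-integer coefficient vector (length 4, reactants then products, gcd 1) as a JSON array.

Coefficients: [6, 6, 3, 5]

D: 6·0+6·5 = 30 | 3·0+5·6 = 30
B: 6·0+6·5 = 30 | 3·5+5·3 = 30
Z: 6·1+6·8 = 54 | 3·8+5·6 = 54
X: 6·0+6·6 = 36 | 3·2+5·6 = 36
gcd(6,6,3,5) = 1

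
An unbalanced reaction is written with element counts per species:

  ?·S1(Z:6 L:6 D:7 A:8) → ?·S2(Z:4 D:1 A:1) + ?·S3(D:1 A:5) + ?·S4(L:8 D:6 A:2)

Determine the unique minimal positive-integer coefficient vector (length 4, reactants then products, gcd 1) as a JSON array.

Coefficients: [4, 6, 4, 3]

Z: 4·6 = 24 | 6·4+4·0+3·0 = 24
L: 4·6 = 24 | 6·0+4·0+3·8 = 24
D: 4·7 = 28 | 6·1+4·1+3·6 = 28
A: 4·8 = 32 | 6·1+4·5+3·2 = 32
gcd(4,6,4,3) = 1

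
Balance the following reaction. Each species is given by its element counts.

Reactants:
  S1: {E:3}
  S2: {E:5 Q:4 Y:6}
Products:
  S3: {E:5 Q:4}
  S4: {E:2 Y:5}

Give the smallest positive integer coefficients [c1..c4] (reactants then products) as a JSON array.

E: 4·3+5·5 = 37 | 5·5+6·2 = 37
Q: 4·0+5·4 = 20 | 5·4+6·0 = 20
Y: 4·0+5·6 = 30 | 5·0+6·5 = 30
gcd(4,5,5,6) = 1

Coefficients: [4, 5, 5, 6]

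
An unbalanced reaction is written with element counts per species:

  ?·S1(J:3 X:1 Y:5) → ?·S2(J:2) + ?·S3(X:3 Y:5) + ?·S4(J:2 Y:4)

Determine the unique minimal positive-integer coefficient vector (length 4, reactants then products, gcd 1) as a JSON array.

Coefficients: [6, 4, 2, 5]

J: 6·3 = 18 | 4·2+2·0+5·2 = 18
X: 6·1 = 6 | 4·0+2·3+5·0 = 6
Y: 6·5 = 30 | 4·0+2·5+5·4 = 30
gcd(6,4,2,5) = 1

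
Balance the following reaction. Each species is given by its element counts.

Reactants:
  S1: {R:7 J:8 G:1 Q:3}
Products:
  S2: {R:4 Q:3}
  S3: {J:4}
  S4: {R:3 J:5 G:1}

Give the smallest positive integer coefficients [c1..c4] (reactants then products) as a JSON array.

Coefficients: [4, 4, 3, 4]

R: 4·7 = 28 | 4·4+3·0+4·3 = 28
J: 4·8 = 32 | 4·0+3·4+4·5 = 32
G: 4·1 = 4 | 4·0+3·0+4·1 = 4
Q: 4·3 = 12 | 4·3+3·0+4·0 = 12
gcd(4,4,3,4) = 1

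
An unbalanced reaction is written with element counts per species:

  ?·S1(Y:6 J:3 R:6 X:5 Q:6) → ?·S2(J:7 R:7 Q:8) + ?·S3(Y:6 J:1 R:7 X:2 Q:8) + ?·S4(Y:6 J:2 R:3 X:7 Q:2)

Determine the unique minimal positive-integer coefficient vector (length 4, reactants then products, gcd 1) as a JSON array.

Y: 5·6 = 30 | 1·0+2·6+3·6 = 30
J: 5·3 = 15 | 1·7+2·1+3·2 = 15
R: 5·6 = 30 | 1·7+2·7+3·3 = 30
X: 5·5 = 25 | 1·0+2·2+3·7 = 25
Q: 5·6 = 30 | 1·8+2·8+3·2 = 30
gcd(5,1,2,3) = 1

Coefficients: [5, 1, 2, 3]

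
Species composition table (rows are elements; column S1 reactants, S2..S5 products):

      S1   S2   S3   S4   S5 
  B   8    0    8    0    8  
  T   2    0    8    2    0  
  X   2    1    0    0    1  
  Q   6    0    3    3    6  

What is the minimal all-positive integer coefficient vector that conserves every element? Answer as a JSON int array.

Coefficients: [5, 6, 1, 1, 4]

B: 5·8 = 40 | 6·0+1·8+1·0+4·8 = 40
T: 5·2 = 10 | 6·0+1·8+1·2+4·0 = 10
X: 5·2 = 10 | 6·1+1·0+1·0+4·1 = 10
Q: 5·6 = 30 | 6·0+1·3+1·3+4·6 = 30
gcd(5,6,1,1,4) = 1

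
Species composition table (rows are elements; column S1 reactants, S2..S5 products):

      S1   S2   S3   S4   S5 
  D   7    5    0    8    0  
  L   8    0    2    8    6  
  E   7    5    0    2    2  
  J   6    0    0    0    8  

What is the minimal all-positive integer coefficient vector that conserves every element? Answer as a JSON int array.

D: 4·7 = 28 | 4·5+3·0+1·8+3·0 = 28
L: 4·8 = 32 | 4·0+3·2+1·8+3·6 = 32
E: 4·7 = 28 | 4·5+3·0+1·2+3·2 = 28
J: 4·6 = 24 | 4·0+3·0+1·0+3·8 = 24
gcd(4,4,3,1,3) = 1

Coefficients: [4, 4, 3, 1, 3]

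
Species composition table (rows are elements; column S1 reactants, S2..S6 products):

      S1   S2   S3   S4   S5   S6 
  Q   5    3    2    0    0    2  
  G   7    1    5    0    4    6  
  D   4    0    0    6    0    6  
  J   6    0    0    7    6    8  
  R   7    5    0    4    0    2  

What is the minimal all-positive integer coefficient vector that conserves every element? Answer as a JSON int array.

Coefficients: [6, 6, 4, 2, 1, 2]

Q: 6·5 = 30 | 6·3+4·2+2·0+1·0+2·2 = 30
G: 6·7 = 42 | 6·1+4·5+2·0+1·4+2·6 = 42
D: 6·4 = 24 | 6·0+4·0+2·6+1·0+2·6 = 24
J: 6·6 = 36 | 6·0+4·0+2·7+1·6+2·8 = 36
R: 6·7 = 42 | 6·5+4·0+2·4+1·0+2·2 = 42
gcd(6,6,4,2,1,2) = 1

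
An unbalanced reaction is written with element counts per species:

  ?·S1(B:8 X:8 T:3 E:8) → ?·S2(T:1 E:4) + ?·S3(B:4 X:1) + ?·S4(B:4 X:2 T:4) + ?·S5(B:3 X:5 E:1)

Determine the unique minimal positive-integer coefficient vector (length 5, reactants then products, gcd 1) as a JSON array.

B: 3·8 = 24 | 5·0+2·4+1·4+4·3 = 24
X: 3·8 = 24 | 5·0+2·1+1·2+4·5 = 24
T: 3·3 = 9 | 5·1+2·0+1·4+4·0 = 9
E: 3·8 = 24 | 5·4+2·0+1·0+4·1 = 24
gcd(3,5,2,1,4) = 1

Coefficients: [3, 5, 2, 1, 4]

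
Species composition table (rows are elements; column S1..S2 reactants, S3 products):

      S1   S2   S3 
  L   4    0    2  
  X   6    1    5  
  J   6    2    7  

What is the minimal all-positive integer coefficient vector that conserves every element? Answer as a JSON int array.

L: 1·4+4·0 = 4 | 2·2 = 4
X: 1·6+4·1 = 10 | 2·5 = 10
J: 1·6+4·2 = 14 | 2·7 = 14
gcd(1,4,2) = 1

Coefficients: [1, 4, 2]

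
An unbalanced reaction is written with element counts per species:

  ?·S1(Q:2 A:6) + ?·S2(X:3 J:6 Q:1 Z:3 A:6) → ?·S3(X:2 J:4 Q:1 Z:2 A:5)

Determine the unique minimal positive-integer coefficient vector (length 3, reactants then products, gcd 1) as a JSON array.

Coefficients: [1, 4, 6]

X: 1·0+4·3 = 12 | 6·2 = 12
J: 1·0+4·6 = 24 | 6·4 = 24
Q: 1·2+4·1 = 6 | 6·1 = 6
Z: 1·0+4·3 = 12 | 6·2 = 12
A: 1·6+4·6 = 30 | 6·5 = 30
gcd(1,4,6) = 1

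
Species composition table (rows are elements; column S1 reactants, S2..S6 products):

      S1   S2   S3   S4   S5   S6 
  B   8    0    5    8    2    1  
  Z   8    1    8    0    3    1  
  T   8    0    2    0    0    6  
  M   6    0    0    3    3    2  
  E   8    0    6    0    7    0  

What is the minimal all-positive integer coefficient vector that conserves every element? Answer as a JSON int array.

Coefficients: [5, 6, 2, 2, 4, 6]

B: 5·8 = 40 | 6·0+2·5+2·8+4·2+6·1 = 40
Z: 5·8 = 40 | 6·1+2·8+2·0+4·3+6·1 = 40
T: 5·8 = 40 | 6·0+2·2+2·0+4·0+6·6 = 40
M: 5·6 = 30 | 6·0+2·0+2·3+4·3+6·2 = 30
E: 5·8 = 40 | 6·0+2·6+2·0+4·7+6·0 = 40
gcd(5,6,2,2,4,6) = 1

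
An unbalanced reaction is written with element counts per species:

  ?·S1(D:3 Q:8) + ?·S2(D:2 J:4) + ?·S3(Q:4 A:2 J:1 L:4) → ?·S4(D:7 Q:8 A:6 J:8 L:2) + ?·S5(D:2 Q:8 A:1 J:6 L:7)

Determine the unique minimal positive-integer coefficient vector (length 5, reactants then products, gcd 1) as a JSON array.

Coefficients: [1, 4, 4, 1, 2]

D: 1·3+4·2+4·0 = 11 | 1·7+2·2 = 11
Q: 1·8+4·0+4·4 = 24 | 1·8+2·8 = 24
A: 1·0+4·0+4·2 = 8 | 1·6+2·1 = 8
J: 1·0+4·4+4·1 = 20 | 1·8+2·6 = 20
L: 1·0+4·0+4·4 = 16 | 1·2+2·7 = 16
gcd(1,4,4,1,2) = 1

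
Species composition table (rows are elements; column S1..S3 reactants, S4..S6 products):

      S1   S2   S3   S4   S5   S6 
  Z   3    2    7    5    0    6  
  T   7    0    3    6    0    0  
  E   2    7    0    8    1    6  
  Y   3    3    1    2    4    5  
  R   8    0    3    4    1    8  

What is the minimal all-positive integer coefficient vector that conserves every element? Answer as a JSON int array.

Z: 3·3+5·2+1·7 = 26 | 4·5+3·0+1·6 = 26
T: 3·7+5·0+1·3 = 24 | 4·6+3·0+1·0 = 24
E: 3·2+5·7+1·0 = 41 | 4·8+3·1+1·6 = 41
Y: 3·3+5·3+1·1 = 25 | 4·2+3·4+1·5 = 25
R: 3·8+5·0+1·3 = 27 | 4·4+3·1+1·8 = 27
gcd(3,5,1,4,3,1) = 1

Coefficients: [3, 5, 1, 4, 3, 1]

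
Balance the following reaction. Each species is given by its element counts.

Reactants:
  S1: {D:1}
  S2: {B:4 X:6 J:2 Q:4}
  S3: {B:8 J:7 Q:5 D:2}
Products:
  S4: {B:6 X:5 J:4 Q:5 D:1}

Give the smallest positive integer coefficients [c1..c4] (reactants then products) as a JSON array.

Coefficients: [2, 5, 2, 6]

B: 2·0+5·4+2·8 = 36 | 6·6 = 36
X: 2·0+5·6+2·0 = 30 | 6·5 = 30
J: 2·0+5·2+2·7 = 24 | 6·4 = 24
Q: 2·0+5·4+2·5 = 30 | 6·5 = 30
D: 2·1+5·0+2·2 = 6 | 6·1 = 6
gcd(2,5,2,6) = 1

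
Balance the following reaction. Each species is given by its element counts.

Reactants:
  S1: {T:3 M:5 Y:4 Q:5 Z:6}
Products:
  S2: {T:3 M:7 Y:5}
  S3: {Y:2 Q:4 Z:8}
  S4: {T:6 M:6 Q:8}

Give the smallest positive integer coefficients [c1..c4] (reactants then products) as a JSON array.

Coefficients: [4, 2, 3, 1]

T: 4·3 = 12 | 2·3+3·0+1·6 = 12
M: 4·5 = 20 | 2·7+3·0+1·6 = 20
Y: 4·4 = 16 | 2·5+3·2+1·0 = 16
Q: 4·5 = 20 | 2·0+3·4+1·8 = 20
Z: 4·6 = 24 | 2·0+3·8+1·0 = 24
gcd(4,2,3,1) = 1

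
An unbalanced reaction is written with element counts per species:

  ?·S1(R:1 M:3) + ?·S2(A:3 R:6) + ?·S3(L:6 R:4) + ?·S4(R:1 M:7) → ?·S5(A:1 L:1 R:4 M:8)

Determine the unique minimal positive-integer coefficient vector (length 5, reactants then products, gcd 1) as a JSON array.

Coefficients: [2, 2, 1, 6, 6]

A: 2·0+2·3+1·0+6·0 = 6 | 6·1 = 6
L: 2·0+2·0+1·6+6·0 = 6 | 6·1 = 6
R: 2·1+2·6+1·4+6·1 = 24 | 6·4 = 24
M: 2·3+2·0+1·0+6·7 = 48 | 6·8 = 48
gcd(2,2,1,6,6) = 1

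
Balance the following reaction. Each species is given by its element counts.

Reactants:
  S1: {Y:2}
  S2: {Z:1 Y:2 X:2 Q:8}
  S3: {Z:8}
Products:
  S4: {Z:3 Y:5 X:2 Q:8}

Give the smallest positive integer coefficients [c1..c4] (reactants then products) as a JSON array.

Z: 6·0+4·1+1·8 = 12 | 4·3 = 12
Y: 6·2+4·2+1·0 = 20 | 4·5 = 20
X: 6·0+4·2+1·0 = 8 | 4·2 = 8
Q: 6·0+4·8+1·0 = 32 | 4·8 = 32
gcd(6,4,1,4) = 1

Coefficients: [6, 4, 1, 4]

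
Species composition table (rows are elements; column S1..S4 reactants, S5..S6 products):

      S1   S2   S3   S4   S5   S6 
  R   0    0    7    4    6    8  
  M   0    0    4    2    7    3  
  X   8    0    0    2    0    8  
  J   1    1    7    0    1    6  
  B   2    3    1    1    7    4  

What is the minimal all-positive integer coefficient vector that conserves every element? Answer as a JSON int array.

R: 2·0+3·0+2·7+4·4 = 30 | 1·6+3·8 = 30
M: 2·0+3·0+2·4+4·2 = 16 | 1·7+3·3 = 16
X: 2·8+3·0+2·0+4·2 = 24 | 1·0+3·8 = 24
J: 2·1+3·1+2·7+4·0 = 19 | 1·1+3·6 = 19
B: 2·2+3·3+2·1+4·1 = 19 | 1·7+3·4 = 19
gcd(2,3,2,4,1,3) = 1

Coefficients: [2, 3, 2, 4, 1, 3]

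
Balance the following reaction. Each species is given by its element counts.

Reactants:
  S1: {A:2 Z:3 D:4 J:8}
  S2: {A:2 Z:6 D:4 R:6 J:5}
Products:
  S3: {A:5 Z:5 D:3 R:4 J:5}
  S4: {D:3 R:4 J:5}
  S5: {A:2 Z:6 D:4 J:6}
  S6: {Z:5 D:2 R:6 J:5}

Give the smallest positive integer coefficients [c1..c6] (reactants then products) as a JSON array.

A: 5·2+5·2 = 20 | 2·5+4·0+5·2+1·0 = 20
Z: 5·3+5·6 = 45 | 2·5+4·0+5·6+1·5 = 45
D: 5·4+5·4 = 40 | 2·3+4·3+5·4+1·2 = 40
R: 5·0+5·6 = 30 | 2·4+4·4+5·0+1·6 = 30
J: 5·8+5·5 = 65 | 2·5+4·5+5·6+1·5 = 65
gcd(5,5,2,4,5,1) = 1

Coefficients: [5, 5, 2, 4, 5, 1]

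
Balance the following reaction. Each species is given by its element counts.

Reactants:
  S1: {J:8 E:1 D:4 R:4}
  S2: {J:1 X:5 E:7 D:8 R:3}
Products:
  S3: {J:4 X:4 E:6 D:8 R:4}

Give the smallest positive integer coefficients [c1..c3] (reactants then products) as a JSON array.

J: 2·8+4·1 = 20 | 5·4 = 20
X: 2·0+4·5 = 20 | 5·4 = 20
E: 2·1+4·7 = 30 | 5·6 = 30
D: 2·4+4·8 = 40 | 5·8 = 40
R: 2·4+4·3 = 20 | 5·4 = 20
gcd(2,4,5) = 1

Coefficients: [2, 4, 5]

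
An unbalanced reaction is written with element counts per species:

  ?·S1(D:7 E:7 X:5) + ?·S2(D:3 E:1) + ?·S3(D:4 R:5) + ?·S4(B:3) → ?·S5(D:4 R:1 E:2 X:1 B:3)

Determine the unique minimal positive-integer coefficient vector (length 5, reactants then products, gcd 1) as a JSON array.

Coefficients: [1, 3, 1, 5, 5]

D: 1·7+3·3+1·4+5·0 = 20 | 5·4 = 20
R: 1·0+3·0+1·5+5·0 = 5 | 5·1 = 5
E: 1·7+3·1+1·0+5·0 = 10 | 5·2 = 10
X: 1·5+3·0+1·0+5·0 = 5 | 5·1 = 5
B: 1·0+3·0+1·0+5·3 = 15 | 5·3 = 15
gcd(1,3,1,5,5) = 1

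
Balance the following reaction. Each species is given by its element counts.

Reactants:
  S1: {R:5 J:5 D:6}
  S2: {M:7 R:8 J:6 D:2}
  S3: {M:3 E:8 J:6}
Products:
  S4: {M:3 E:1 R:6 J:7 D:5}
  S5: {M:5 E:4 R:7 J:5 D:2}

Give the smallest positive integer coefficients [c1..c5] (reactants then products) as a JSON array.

M: 3·0+2·7+1·3 = 17 | 4·3+1·5 = 17
E: 3·0+2·0+1·8 = 8 | 4·1+1·4 = 8
R: 3·5+2·8+1·0 = 31 | 4·6+1·7 = 31
J: 3·5+2·6+1·6 = 33 | 4·7+1·5 = 33
D: 3·6+2·2+1·0 = 22 | 4·5+1·2 = 22
gcd(3,2,1,4,1) = 1

Coefficients: [3, 2, 1, 4, 1]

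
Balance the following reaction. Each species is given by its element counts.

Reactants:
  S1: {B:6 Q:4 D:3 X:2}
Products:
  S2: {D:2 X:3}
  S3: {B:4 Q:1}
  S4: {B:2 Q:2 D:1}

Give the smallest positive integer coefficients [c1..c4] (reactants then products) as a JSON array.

Coefficients: [3, 2, 2, 5]

B: 3·6 = 18 | 2·0+2·4+5·2 = 18
Q: 3·4 = 12 | 2·0+2·1+5·2 = 12
D: 3·3 = 9 | 2·2+2·0+5·1 = 9
X: 3·2 = 6 | 2·3+2·0+5·0 = 6
gcd(3,2,2,5) = 1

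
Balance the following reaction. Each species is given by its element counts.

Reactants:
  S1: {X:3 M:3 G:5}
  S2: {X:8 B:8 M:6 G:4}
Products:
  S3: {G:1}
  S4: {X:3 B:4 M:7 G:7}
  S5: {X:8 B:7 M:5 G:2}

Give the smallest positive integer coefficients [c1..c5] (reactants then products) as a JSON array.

Coefficients: [1, 4, 6, 1, 4]

X: 1·3+4·8 = 35 | 6·0+1·3+4·8 = 35
B: 1·0+4·8 = 32 | 6·0+1·4+4·7 = 32
M: 1·3+4·6 = 27 | 6·0+1·7+4·5 = 27
G: 1·5+4·4 = 21 | 6·1+1·7+4·2 = 21
gcd(1,4,6,1,4) = 1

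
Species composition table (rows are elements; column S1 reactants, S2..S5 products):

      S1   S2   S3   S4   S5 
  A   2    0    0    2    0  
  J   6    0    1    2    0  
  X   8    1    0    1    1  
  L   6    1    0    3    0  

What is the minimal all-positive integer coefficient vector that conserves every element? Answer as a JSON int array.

Coefficients: [1, 3, 4, 1, 4]

A: 1·2 = 2 | 3·0+4·0+1·2+4·0 = 2
J: 1·6 = 6 | 3·0+4·1+1·2+4·0 = 6
X: 1·8 = 8 | 3·1+4·0+1·1+4·1 = 8
L: 1·6 = 6 | 3·1+4·0+1·3+4·0 = 6
gcd(1,3,4,1,4) = 1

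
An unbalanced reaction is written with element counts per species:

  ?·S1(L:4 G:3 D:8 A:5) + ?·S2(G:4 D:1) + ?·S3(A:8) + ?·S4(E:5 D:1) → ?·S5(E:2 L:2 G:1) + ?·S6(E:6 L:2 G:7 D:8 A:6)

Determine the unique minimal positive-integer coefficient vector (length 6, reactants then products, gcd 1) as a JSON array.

Coefficients: [2, 4, 1, 4, 1, 3]

E: 2·0+4·0+1·0+4·5 = 20 | 1·2+3·6 = 20
L: 2·4+4·0+1·0+4·0 = 8 | 1·2+3·2 = 8
G: 2·3+4·4+1·0+4·0 = 22 | 1·1+3·7 = 22
D: 2·8+4·1+1·0+4·1 = 24 | 1·0+3·8 = 24
A: 2·5+4·0+1·8+4·0 = 18 | 1·0+3·6 = 18
gcd(2,4,1,4,1,3) = 1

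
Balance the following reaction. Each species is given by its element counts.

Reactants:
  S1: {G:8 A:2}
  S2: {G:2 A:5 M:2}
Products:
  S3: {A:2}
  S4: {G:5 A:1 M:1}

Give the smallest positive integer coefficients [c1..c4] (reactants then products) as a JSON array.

G: 2·8+2·2 = 20 | 5·0+4·5 = 20
A: 2·2+2·5 = 14 | 5·2+4·1 = 14
M: 2·0+2·2 = 4 | 5·0+4·1 = 4
gcd(2,2,5,4) = 1

Coefficients: [2, 2, 5, 4]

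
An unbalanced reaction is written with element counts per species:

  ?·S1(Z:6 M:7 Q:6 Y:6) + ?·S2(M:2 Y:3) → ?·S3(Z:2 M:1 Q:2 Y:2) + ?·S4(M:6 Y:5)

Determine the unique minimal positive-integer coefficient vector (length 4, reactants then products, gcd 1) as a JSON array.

Coefficients: [2, 5, 6, 3]

Z: 2·6+5·0 = 12 | 6·2+3·0 = 12
M: 2·7+5·2 = 24 | 6·1+3·6 = 24
Q: 2·6+5·0 = 12 | 6·2+3·0 = 12
Y: 2·6+5·3 = 27 | 6·2+3·5 = 27
gcd(2,5,6,3) = 1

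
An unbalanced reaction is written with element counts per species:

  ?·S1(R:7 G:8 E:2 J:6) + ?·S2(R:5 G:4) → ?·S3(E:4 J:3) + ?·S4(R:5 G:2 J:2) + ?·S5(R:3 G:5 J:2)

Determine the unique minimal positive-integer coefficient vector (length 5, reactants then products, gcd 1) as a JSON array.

R: 4·7+1·5 = 33 | 2·0+3·5+6·3 = 33
G: 4·8+1·4 = 36 | 2·0+3·2+6·5 = 36
E: 4·2+1·0 = 8 | 2·4+3·0+6·0 = 8
J: 4·6+1·0 = 24 | 2·3+3·2+6·2 = 24
gcd(4,1,2,3,6) = 1

Coefficients: [4, 1, 2, 3, 6]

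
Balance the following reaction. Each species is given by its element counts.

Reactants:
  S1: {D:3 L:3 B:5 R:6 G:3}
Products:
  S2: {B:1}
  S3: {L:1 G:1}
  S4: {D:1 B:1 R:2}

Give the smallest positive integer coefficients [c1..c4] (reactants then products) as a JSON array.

D: 1·3 = 3 | 2·0+3·0+3·1 = 3
L: 1·3 = 3 | 2·0+3·1+3·0 = 3
B: 1·5 = 5 | 2·1+3·0+3·1 = 5
R: 1·6 = 6 | 2·0+3·0+3·2 = 6
G: 1·3 = 3 | 2·0+3·1+3·0 = 3
gcd(1,2,3,3) = 1

Coefficients: [1, 2, 3, 3]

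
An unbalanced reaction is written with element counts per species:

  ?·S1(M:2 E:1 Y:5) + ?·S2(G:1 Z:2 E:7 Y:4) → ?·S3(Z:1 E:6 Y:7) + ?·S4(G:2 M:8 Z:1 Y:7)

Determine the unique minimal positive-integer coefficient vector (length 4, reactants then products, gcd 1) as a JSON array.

G: 4·0+2·1 = 2 | 3·0+1·2 = 2
M: 4·2+2·0 = 8 | 3·0+1·8 = 8
Z: 4·0+2·2 = 4 | 3·1+1·1 = 4
E: 4·1+2·7 = 18 | 3·6+1·0 = 18
Y: 4·5+2·4 = 28 | 3·7+1·7 = 28
gcd(4,2,3,1) = 1

Coefficients: [4, 2, 3, 1]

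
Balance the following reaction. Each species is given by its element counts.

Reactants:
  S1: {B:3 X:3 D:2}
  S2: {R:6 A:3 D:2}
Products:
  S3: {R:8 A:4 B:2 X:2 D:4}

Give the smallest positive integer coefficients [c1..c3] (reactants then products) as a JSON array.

Coefficients: [2, 4, 3]

R: 2·0+4·6 = 24 | 3·8 = 24
A: 2·0+4·3 = 12 | 3·4 = 12
B: 2·3+4·0 = 6 | 3·2 = 6
X: 2·3+4·0 = 6 | 3·2 = 6
D: 2·2+4·2 = 12 | 3·4 = 12
gcd(2,4,3) = 1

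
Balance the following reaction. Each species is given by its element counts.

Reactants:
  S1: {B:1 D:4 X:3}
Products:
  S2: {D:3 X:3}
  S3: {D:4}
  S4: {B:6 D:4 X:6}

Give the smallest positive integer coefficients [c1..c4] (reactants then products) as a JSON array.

Coefficients: [6, 4, 2, 1]

B: 6·1 = 6 | 4·0+2·0+1·6 = 6
D: 6·4 = 24 | 4·3+2·4+1·4 = 24
X: 6·3 = 18 | 4·3+2·0+1·6 = 18
gcd(6,4,2,1) = 1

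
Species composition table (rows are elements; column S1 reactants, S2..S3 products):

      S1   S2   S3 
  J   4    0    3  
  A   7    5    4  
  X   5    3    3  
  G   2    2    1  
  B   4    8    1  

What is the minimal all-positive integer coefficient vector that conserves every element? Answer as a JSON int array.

Coefficients: [3, 1, 4]

J: 3·4 = 12 | 1·0+4·3 = 12
A: 3·7 = 21 | 1·5+4·4 = 21
X: 3·5 = 15 | 1·3+4·3 = 15
G: 3·2 = 6 | 1·2+4·1 = 6
B: 3·4 = 12 | 1·8+4·1 = 12
gcd(3,1,4) = 1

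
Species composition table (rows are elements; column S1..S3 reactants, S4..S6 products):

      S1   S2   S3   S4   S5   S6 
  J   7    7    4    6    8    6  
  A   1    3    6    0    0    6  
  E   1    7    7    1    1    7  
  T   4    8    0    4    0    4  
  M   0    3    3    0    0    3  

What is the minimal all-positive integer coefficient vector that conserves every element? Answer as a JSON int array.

Coefficients: [6, 2, 3, 5, 1, 5]

J: 6·7+2·7+3·4 = 68 | 5·6+1·8+5·6 = 68
A: 6·1+2·3+3·6 = 30 | 5·0+1·0+5·6 = 30
E: 6·1+2·7+3·7 = 41 | 5·1+1·1+5·7 = 41
T: 6·4+2·8+3·0 = 40 | 5·4+1·0+5·4 = 40
M: 6·0+2·3+3·3 = 15 | 5·0+1·0+5·3 = 15
gcd(6,2,3,5,1,5) = 1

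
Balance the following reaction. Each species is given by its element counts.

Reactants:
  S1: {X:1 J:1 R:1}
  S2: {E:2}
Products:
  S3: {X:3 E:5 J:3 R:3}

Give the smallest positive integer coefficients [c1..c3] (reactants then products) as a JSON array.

X: 6·1+5·0 = 6 | 2·3 = 6
E: 6·0+5·2 = 10 | 2·5 = 10
J: 6·1+5·0 = 6 | 2·3 = 6
R: 6·1+5·0 = 6 | 2·3 = 6
gcd(6,5,2) = 1

Coefficients: [6, 5, 2]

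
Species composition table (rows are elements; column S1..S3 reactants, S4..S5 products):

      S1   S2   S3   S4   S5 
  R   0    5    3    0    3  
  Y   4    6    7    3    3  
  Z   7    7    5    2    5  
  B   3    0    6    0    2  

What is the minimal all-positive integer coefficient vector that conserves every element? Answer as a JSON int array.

Coefficients: [2, 3, 1, 5, 6]

R: 2·0+3·5+1·3 = 18 | 5·0+6·3 = 18
Y: 2·4+3·6+1·7 = 33 | 5·3+6·3 = 33
Z: 2·7+3·7+1·5 = 40 | 5·2+6·5 = 40
B: 2·3+3·0+1·6 = 12 | 5·0+6·2 = 12
gcd(2,3,1,5,6) = 1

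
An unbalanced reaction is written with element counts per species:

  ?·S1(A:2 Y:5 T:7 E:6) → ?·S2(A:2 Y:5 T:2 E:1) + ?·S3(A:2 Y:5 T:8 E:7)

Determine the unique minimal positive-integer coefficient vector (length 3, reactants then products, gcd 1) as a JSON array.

Coefficients: [6, 1, 5]

A: 6·2 = 12 | 1·2+5·2 = 12
Y: 6·5 = 30 | 1·5+5·5 = 30
T: 6·7 = 42 | 1·2+5·8 = 42
E: 6·6 = 36 | 1·1+5·7 = 36
gcd(6,1,5) = 1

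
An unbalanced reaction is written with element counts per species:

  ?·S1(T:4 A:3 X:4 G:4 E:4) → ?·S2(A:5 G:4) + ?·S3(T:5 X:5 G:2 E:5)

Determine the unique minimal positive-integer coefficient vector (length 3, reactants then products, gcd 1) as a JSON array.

Coefficients: [5, 3, 4]

T: 5·4 = 20 | 3·0+4·5 = 20
A: 5·3 = 15 | 3·5+4·0 = 15
X: 5·4 = 20 | 3·0+4·5 = 20
G: 5·4 = 20 | 3·4+4·2 = 20
E: 5·4 = 20 | 3·0+4·5 = 20
gcd(5,3,4) = 1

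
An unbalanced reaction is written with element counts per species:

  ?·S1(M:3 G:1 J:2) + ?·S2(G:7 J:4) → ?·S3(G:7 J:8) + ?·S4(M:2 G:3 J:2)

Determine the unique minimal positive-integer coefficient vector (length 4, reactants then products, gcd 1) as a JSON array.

M: 4·3+3·0 = 12 | 1·0+6·2 = 12
G: 4·1+3·7 = 25 | 1·7+6·3 = 25
J: 4·2+3·4 = 20 | 1·8+6·2 = 20
gcd(4,3,1,6) = 1

Coefficients: [4, 3, 1, 6]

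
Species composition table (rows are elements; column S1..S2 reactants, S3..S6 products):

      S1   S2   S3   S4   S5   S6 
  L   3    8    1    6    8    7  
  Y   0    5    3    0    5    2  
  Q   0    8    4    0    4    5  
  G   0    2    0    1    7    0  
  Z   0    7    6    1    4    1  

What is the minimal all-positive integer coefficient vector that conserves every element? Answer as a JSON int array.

L: 6·3+5·8 = 58 | 4·1+3·6+1·8+4·7 = 58
Y: 6·0+5·5 = 25 | 4·3+3·0+1·5+4·2 = 25
Q: 6·0+5·8 = 40 | 4·4+3·0+1·4+4·5 = 40
G: 6·0+5·2 = 10 | 4·0+3·1+1·7+4·0 = 10
Z: 6·0+5·7 = 35 | 4·6+3·1+1·4+4·1 = 35
gcd(6,5,4,3,1,4) = 1

Coefficients: [6, 5, 4, 3, 1, 4]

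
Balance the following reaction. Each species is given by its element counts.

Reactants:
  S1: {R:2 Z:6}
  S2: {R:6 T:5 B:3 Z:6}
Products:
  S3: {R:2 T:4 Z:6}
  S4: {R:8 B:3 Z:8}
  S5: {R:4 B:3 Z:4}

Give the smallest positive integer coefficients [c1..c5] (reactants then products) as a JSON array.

Coefficients: [5, 4, 5, 2, 2]

R: 5·2+4·6 = 34 | 5·2+2·8+2·4 = 34
T: 5·0+4·5 = 20 | 5·4+2·0+2·0 = 20
B: 5·0+4·3 = 12 | 5·0+2·3+2·3 = 12
Z: 5·6+4·6 = 54 | 5·6+2·8+2·4 = 54
gcd(5,4,5,2,2) = 1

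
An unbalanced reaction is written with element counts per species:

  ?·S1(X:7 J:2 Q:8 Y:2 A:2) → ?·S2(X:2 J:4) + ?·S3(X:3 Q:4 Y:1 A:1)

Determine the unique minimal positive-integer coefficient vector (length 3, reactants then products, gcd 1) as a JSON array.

Coefficients: [2, 1, 4]

X: 2·7 = 14 | 1·2+4·3 = 14
J: 2·2 = 4 | 1·4+4·0 = 4
Q: 2·8 = 16 | 1·0+4·4 = 16
Y: 2·2 = 4 | 1·0+4·1 = 4
A: 2·2 = 4 | 1·0+4·1 = 4
gcd(2,1,4) = 1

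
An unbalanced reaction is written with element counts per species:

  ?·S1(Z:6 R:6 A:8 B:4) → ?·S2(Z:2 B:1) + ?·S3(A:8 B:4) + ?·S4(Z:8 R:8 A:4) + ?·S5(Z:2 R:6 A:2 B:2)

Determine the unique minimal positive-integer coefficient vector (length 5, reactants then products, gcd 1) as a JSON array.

Z: 6·6 = 36 | 4·2+4·0+3·8+2·2 = 36
R: 6·6 = 36 | 4·0+4·0+3·8+2·6 = 36
A: 6·8 = 48 | 4·0+4·8+3·4+2·2 = 48
B: 6·4 = 24 | 4·1+4·4+3·0+2·2 = 24
gcd(6,4,4,3,2) = 1

Coefficients: [6, 4, 4, 3, 2]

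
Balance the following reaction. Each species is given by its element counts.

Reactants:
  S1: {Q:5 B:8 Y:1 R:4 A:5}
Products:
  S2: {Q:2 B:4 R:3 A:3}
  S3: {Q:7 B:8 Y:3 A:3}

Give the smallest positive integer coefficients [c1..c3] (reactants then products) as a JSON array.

Q: 3·5 = 15 | 4·2+1·7 = 15
B: 3·8 = 24 | 4·4+1·8 = 24
Y: 3·1 = 3 | 4·0+1·3 = 3
R: 3·4 = 12 | 4·3+1·0 = 12
A: 3·5 = 15 | 4·3+1·3 = 15
gcd(3,4,1) = 1

Coefficients: [3, 4, 1]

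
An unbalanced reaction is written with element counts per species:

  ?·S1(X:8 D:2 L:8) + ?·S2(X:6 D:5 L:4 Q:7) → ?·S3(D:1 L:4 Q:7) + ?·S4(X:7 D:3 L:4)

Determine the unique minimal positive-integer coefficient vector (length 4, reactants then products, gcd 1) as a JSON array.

Coefficients: [1, 1, 1, 2]

X: 1·8+1·6 = 14 | 1·0+2·7 = 14
D: 1·2+1·5 = 7 | 1·1+2·3 = 7
L: 1·8+1·4 = 12 | 1·4+2·4 = 12
Q: 1·0+1·7 = 7 | 1·7+2·0 = 7
gcd(1,1,1,2) = 1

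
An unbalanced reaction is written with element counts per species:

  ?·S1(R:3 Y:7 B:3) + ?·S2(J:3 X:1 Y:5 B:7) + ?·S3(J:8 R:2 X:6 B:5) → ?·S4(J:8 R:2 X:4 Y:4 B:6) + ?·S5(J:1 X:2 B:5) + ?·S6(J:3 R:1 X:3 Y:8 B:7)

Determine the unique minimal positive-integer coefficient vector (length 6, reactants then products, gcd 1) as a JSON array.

Coefficients: [1, 5, 5, 6, 4, 1]

J: 1·0+5·3+5·8 = 55 | 6·8+4·1+1·3 = 55
R: 1·3+5·0+5·2 = 13 | 6·2+4·0+1·1 = 13
X: 1·0+5·1+5·6 = 35 | 6·4+4·2+1·3 = 35
Y: 1·7+5·5+5·0 = 32 | 6·4+4·0+1·8 = 32
B: 1·3+5·7+5·5 = 63 | 6·6+4·5+1·7 = 63
gcd(1,5,5,6,4,1) = 1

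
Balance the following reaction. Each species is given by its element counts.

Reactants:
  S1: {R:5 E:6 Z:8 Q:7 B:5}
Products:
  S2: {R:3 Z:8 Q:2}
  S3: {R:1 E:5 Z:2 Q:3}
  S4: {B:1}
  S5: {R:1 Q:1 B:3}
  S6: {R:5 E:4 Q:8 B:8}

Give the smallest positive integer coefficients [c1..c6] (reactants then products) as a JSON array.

R: 4·5 = 20 | 3·3+4·1+6·0+2·1+1·5 = 20
E: 4·6 = 24 | 3·0+4·5+6·0+2·0+1·4 = 24
Z: 4·8 = 32 | 3·8+4·2+6·0+2·0+1·0 = 32
Q: 4·7 = 28 | 3·2+4·3+6·0+2·1+1·8 = 28
B: 4·5 = 20 | 3·0+4·0+6·1+2·3+1·8 = 20
gcd(4,3,4,6,2,1) = 1

Coefficients: [4, 3, 4, 6, 2, 1]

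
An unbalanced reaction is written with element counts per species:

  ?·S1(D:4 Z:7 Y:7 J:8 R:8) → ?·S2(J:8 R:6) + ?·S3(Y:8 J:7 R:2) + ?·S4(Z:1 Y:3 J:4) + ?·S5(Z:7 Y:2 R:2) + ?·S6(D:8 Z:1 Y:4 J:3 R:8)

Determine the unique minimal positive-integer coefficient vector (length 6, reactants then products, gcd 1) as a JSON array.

D: 6·4 = 24 | 2·0+1·0+4·0+5·0+3·8 = 24
Z: 6·7 = 42 | 2·0+1·0+4·1+5·7+3·1 = 42
Y: 6·7 = 42 | 2·0+1·8+4·3+5·2+3·4 = 42
J: 6·8 = 48 | 2·8+1·7+4·4+5·0+3·3 = 48
R: 6·8 = 48 | 2·6+1·2+4·0+5·2+3·8 = 48
gcd(6,2,1,4,5,3) = 1

Coefficients: [6, 2, 1, 4, 5, 3]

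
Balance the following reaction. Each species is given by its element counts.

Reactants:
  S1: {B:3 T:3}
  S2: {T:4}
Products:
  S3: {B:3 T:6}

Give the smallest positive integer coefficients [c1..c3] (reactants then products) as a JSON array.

B: 4·3+3·0 = 12 | 4·3 = 12
T: 4·3+3·4 = 24 | 4·6 = 24
gcd(4,3,4) = 1

Coefficients: [4, 3, 4]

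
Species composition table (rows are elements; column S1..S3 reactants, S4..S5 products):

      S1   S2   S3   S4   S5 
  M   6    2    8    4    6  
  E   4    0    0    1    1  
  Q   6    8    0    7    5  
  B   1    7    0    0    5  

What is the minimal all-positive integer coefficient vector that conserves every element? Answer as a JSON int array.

M: 2·6+4·2+3·8 = 44 | 2·4+6·6 = 44
E: 2·4+4·0+3·0 = 8 | 2·1+6·1 = 8
Q: 2·6+4·8+3·0 = 44 | 2·7+6·5 = 44
B: 2·1+4·7+3·0 = 30 | 2·0+6·5 = 30
gcd(2,4,3,2,6) = 1

Coefficients: [2, 4, 3, 2, 6]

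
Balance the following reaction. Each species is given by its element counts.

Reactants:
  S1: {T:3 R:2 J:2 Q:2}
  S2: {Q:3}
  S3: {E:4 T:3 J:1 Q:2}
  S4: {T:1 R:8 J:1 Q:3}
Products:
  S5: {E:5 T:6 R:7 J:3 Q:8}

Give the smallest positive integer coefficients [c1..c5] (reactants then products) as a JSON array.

Coefficients: [2, 3, 5, 3, 4]

E: 2·0+3·0+5·4+3·0 = 20 | 4·5 = 20
T: 2·3+3·0+5·3+3·1 = 24 | 4·6 = 24
R: 2·2+3·0+5·0+3·8 = 28 | 4·7 = 28
J: 2·2+3·0+5·1+3·1 = 12 | 4·3 = 12
Q: 2·2+3·3+5·2+3·3 = 32 | 4·8 = 32
gcd(2,3,5,3,4) = 1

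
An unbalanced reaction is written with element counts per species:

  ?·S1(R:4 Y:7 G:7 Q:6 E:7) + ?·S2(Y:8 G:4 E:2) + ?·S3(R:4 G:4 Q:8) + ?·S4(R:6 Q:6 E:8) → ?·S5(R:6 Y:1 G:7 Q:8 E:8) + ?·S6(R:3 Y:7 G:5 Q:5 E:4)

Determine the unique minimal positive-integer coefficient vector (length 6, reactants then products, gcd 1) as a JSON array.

R: 4·4+2·0+2·4+1·6 = 30 | 2·6+6·3 = 30
Y: 4·7+2·8+2·0+1·0 = 44 | 2·1+6·7 = 44
G: 4·7+2·4+2·4+1·0 = 44 | 2·7+6·5 = 44
Q: 4·6+2·0+2·8+1·6 = 46 | 2·8+6·5 = 46
E: 4·7+2·2+2·0+1·8 = 40 | 2·8+6·4 = 40
gcd(4,2,2,1,2,6) = 1

Coefficients: [4, 2, 2, 1, 2, 6]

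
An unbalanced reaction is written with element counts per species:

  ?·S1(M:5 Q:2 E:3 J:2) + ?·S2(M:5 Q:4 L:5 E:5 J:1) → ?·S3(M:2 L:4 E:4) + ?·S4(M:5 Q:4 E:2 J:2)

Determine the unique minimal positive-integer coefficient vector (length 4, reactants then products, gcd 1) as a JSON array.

M: 4·5+4·5 = 40 | 5·2+6·5 = 40
Q: 4·2+4·4 = 24 | 5·0+6·4 = 24
L: 4·0+4·5 = 20 | 5·4+6·0 = 20
E: 4·3+4·5 = 32 | 5·4+6·2 = 32
J: 4·2+4·1 = 12 | 5·0+6·2 = 12
gcd(4,4,5,6) = 1

Coefficients: [4, 4, 5, 6]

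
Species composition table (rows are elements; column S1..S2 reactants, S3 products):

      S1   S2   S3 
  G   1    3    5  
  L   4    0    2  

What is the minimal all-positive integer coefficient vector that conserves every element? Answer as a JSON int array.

Coefficients: [1, 3, 2]

G: 1·1+3·3 = 10 | 2·5 = 10
L: 1·4+3·0 = 4 | 2·2 = 4
gcd(1,3,2) = 1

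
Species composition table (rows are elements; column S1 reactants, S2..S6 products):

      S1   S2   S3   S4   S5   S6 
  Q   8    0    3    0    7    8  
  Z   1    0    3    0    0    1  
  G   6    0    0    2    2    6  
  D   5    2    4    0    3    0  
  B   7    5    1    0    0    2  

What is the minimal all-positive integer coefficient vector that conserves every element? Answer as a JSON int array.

Q: 5·8 = 40 | 6·0+1·3+6·0+3·7+2·8 = 40
Z: 5·1 = 5 | 6·0+1·3+6·0+3·0+2·1 = 5
G: 5·6 = 30 | 6·0+1·0+6·2+3·2+2·6 = 30
D: 5·5 = 25 | 6·2+1·4+6·0+3·3+2·0 = 25
B: 5·7 = 35 | 6·5+1·1+6·0+3·0+2·2 = 35
gcd(5,6,1,6,3,2) = 1

Coefficients: [5, 6, 1, 6, 3, 2]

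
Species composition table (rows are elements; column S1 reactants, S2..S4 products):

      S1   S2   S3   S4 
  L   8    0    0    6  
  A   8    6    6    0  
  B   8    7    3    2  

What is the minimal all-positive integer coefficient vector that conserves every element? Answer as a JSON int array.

Coefficients: [3, 1, 3, 4]

L: 3·8 = 24 | 1·0+3·0+4·6 = 24
A: 3·8 = 24 | 1·6+3·6+4·0 = 24
B: 3·8 = 24 | 1·7+3·3+4·2 = 24
gcd(3,1,3,4) = 1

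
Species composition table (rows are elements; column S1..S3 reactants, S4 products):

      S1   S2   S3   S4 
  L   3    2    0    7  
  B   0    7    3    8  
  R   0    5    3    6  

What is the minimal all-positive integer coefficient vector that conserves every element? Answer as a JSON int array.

Coefficients: [5, 3, 1, 3]

L: 5·3+3·2+1·0 = 21 | 3·7 = 21
B: 5·0+3·7+1·3 = 24 | 3·8 = 24
R: 5·0+3·5+1·3 = 18 | 3·6 = 18
gcd(5,3,1,3) = 1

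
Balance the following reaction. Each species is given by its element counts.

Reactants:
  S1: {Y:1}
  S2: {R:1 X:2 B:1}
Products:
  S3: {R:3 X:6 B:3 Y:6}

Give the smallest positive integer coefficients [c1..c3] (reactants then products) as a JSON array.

R: 6·0+3·1 = 3 | 1·3 = 3
X: 6·0+3·2 = 6 | 1·6 = 6
B: 6·0+3·1 = 3 | 1·3 = 3
Y: 6·1+3·0 = 6 | 1·6 = 6
gcd(6,3,1) = 1

Coefficients: [6, 3, 1]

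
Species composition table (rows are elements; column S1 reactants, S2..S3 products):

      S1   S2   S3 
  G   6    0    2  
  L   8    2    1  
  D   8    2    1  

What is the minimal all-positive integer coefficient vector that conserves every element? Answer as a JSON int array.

Coefficients: [2, 5, 6]

G: 2·6 = 12 | 5·0+6·2 = 12
L: 2·8 = 16 | 5·2+6·1 = 16
D: 2·8 = 16 | 5·2+6·1 = 16
gcd(2,5,6) = 1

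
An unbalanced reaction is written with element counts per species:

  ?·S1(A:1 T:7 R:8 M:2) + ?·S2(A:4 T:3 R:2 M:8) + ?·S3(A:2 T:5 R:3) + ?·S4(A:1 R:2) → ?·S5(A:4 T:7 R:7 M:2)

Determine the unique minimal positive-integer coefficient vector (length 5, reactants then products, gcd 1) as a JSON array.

A: 1·1+1·4+5·2+5·1 = 20 | 5·4 = 20
T: 1·7+1·3+5·5+5·0 = 35 | 5·7 = 35
R: 1·8+1·2+5·3+5·2 = 35 | 5·7 = 35
M: 1·2+1·8+5·0+5·0 = 10 | 5·2 = 10
gcd(1,1,5,5,5) = 1

Coefficients: [1, 1, 5, 5, 5]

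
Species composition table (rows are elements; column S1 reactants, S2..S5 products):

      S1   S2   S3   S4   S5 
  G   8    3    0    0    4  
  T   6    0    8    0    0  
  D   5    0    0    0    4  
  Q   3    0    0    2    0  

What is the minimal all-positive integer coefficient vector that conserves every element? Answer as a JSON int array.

Coefficients: [4, 4, 3, 6, 5]

G: 4·8 = 32 | 4·3+3·0+6·0+5·4 = 32
T: 4·6 = 24 | 4·0+3·8+6·0+5·0 = 24
D: 4·5 = 20 | 4·0+3·0+6·0+5·4 = 20
Q: 4·3 = 12 | 4·0+3·0+6·2+5·0 = 12
gcd(4,4,3,6,5) = 1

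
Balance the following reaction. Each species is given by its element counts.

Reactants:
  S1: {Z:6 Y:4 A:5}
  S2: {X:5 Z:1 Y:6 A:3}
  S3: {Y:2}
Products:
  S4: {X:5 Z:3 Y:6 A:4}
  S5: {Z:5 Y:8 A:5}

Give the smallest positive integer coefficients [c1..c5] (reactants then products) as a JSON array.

Coefficients: [5, 5, 6, 5, 4]

X: 5·0+5·5+6·0 = 25 | 5·5+4·0 = 25
Z: 5·6+5·1+6·0 = 35 | 5·3+4·5 = 35
Y: 5·4+5·6+6·2 = 62 | 5·6+4·8 = 62
A: 5·5+5·3+6·0 = 40 | 5·4+4·5 = 40
gcd(5,5,6,5,4) = 1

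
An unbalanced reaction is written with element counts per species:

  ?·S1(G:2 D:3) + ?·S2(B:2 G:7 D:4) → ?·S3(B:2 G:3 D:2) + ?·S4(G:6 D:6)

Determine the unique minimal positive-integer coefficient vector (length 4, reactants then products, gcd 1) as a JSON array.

Coefficients: [6, 3, 3, 4]

B: 6·0+3·2 = 6 | 3·2+4·0 = 6
G: 6·2+3·7 = 33 | 3·3+4·6 = 33
D: 6·3+3·4 = 30 | 3·2+4·6 = 30
gcd(6,3,3,4) = 1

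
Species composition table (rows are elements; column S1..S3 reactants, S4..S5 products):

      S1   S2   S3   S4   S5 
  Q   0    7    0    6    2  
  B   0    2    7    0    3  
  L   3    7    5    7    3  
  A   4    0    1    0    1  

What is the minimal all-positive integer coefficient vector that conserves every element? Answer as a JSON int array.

Coefficients: [1, 4, 1, 3, 5]

Q: 1·0+4·7+1·0 = 28 | 3·6+5·2 = 28
B: 1·0+4·2+1·7 = 15 | 3·0+5·3 = 15
L: 1·3+4·7+1·5 = 36 | 3·7+5·3 = 36
A: 1·4+4·0+1·1 = 5 | 3·0+5·1 = 5
gcd(1,4,1,3,5) = 1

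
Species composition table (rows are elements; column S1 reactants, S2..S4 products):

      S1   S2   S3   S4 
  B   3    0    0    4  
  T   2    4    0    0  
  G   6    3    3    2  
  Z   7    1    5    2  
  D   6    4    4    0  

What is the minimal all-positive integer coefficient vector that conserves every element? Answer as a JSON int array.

B: 4·3 = 12 | 2·0+4·0+3·4 = 12
T: 4·2 = 8 | 2·4+4·0+3·0 = 8
G: 4·6 = 24 | 2·3+4·3+3·2 = 24
Z: 4·7 = 28 | 2·1+4·5+3·2 = 28
D: 4·6 = 24 | 2·4+4·4+3·0 = 24
gcd(4,2,4,3) = 1

Coefficients: [4, 2, 4, 3]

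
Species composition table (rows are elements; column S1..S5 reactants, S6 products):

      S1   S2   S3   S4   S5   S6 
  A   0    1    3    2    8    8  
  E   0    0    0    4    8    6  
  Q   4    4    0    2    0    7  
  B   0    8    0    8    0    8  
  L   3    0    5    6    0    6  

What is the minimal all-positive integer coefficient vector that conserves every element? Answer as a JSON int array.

A: 5·0+5·1+3·3+1·2+4·8 = 48 | 6·8 = 48
E: 5·0+5·0+3·0+1·4+4·8 = 36 | 6·6 = 36
Q: 5·4+5·4+3·0+1·2+4·0 = 42 | 6·7 = 42
B: 5·0+5·8+3·0+1·8+4·0 = 48 | 6·8 = 48
L: 5·3+5·0+3·5+1·6+4·0 = 36 | 6·6 = 36
gcd(5,5,3,1,4,6) = 1

Coefficients: [5, 5, 3, 1, 4, 6]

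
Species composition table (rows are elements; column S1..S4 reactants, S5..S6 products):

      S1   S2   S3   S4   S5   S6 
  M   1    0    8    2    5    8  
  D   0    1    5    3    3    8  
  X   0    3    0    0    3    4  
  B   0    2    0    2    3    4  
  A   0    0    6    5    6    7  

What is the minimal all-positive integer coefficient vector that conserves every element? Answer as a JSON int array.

M: 4·1+6·0+3·8+3·2 = 34 | 2·5+3·8 = 34
D: 4·0+6·1+3·5+3·3 = 30 | 2·3+3·8 = 30
X: 4·0+6·3+3·0+3·0 = 18 | 2·3+3·4 = 18
B: 4·0+6·2+3·0+3·2 = 18 | 2·3+3·4 = 18
A: 4·0+6·0+3·6+3·5 = 33 | 2·6+3·7 = 33
gcd(4,6,3,3,2,3) = 1

Coefficients: [4, 6, 3, 3, 2, 3]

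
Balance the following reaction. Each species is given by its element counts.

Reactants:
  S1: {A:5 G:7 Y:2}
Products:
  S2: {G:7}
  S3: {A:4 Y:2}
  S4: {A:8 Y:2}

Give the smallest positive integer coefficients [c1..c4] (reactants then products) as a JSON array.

Coefficients: [4, 4, 3, 1]

A: 4·5 = 20 | 4·0+3·4+1·8 = 20
G: 4·7 = 28 | 4·7+3·0+1·0 = 28
Y: 4·2 = 8 | 4·0+3·2+1·2 = 8
gcd(4,4,3,1) = 1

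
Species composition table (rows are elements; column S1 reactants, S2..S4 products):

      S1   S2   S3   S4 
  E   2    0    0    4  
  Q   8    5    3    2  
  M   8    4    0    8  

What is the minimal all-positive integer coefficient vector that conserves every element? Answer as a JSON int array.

E: 6·2 = 12 | 6·0+4·0+3·4 = 12
Q: 6·8 = 48 | 6·5+4·3+3·2 = 48
M: 6·8 = 48 | 6·4+4·0+3·8 = 48
gcd(6,6,4,3) = 1

Coefficients: [6, 6, 4, 3]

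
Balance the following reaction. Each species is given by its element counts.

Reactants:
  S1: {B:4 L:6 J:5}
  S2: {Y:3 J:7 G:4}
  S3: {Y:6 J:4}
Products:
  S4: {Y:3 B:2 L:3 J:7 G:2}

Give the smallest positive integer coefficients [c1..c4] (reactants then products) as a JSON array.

Y: 2·0+2·3+1·6 = 12 | 4·3 = 12
B: 2·4+2·0+1·0 = 8 | 4·2 = 8
L: 2·6+2·0+1·0 = 12 | 4·3 = 12
J: 2·5+2·7+1·4 = 28 | 4·7 = 28
G: 2·0+2·4+1·0 = 8 | 4·2 = 8
gcd(2,2,1,4) = 1

Coefficients: [2, 2, 1, 4]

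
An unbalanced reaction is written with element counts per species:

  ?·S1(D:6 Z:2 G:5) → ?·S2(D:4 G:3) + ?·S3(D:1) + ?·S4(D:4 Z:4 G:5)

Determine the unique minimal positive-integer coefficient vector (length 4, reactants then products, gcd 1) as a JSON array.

Coefficients: [6, 5, 4, 3]

D: 6·6 = 36 | 5·4+4·1+3·4 = 36
Z: 6·2 = 12 | 5·0+4·0+3·4 = 12
G: 6·5 = 30 | 5·3+4·0+3·5 = 30
gcd(6,5,4,3) = 1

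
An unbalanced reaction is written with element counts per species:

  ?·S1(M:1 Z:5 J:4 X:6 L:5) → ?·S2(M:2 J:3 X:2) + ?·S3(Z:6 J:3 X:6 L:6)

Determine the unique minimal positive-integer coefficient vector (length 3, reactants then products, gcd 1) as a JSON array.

Coefficients: [6, 3, 5]

M: 6·1 = 6 | 3·2+5·0 = 6
Z: 6·5 = 30 | 3·0+5·6 = 30
J: 6·4 = 24 | 3·3+5·3 = 24
X: 6·6 = 36 | 3·2+5·6 = 36
L: 6·5 = 30 | 3·0+5·6 = 30
gcd(6,3,5) = 1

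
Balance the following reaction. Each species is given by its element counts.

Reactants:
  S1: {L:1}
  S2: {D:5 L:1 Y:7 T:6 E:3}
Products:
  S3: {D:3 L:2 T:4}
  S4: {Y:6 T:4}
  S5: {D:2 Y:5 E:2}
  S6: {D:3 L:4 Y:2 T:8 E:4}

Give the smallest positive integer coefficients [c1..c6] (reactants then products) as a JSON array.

D: 6·0+4·5 = 20 | 3·3+1·0+4·2+1·3 = 20
L: 6·1+4·1 = 10 | 3·2+1·0+4·0+1·4 = 10
Y: 6·0+4·7 = 28 | 3·0+1·6+4·5+1·2 = 28
T: 6·0+4·6 = 24 | 3·4+1·4+4·0+1·8 = 24
E: 6·0+4·3 = 12 | 3·0+1·0+4·2+1·4 = 12
gcd(6,4,3,1,4,1) = 1

Coefficients: [6, 4, 3, 1, 4, 1]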